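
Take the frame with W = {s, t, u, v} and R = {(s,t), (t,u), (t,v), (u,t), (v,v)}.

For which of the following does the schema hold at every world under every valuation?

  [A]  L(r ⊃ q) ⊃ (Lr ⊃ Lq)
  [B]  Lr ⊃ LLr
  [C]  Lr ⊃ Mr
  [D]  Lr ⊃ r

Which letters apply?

A, C

R is not reflexive: not s R s.
R is not transitive: s R t and t R u but not s R u.
R is serial: every world has an R-successor.
(A) this is just K, valid on every normal frame.
(B) Lr ⊃ LLr (axiom 4) characterises the transitive frames. R is not transitive — not valid.
(C) axiom D: valid iff R is serial. R is serial — valid.
(D) Lr ⊃ r is axiom T; it is valid on a frame exactly when R is reflexive. R is not reflexive, so not valid.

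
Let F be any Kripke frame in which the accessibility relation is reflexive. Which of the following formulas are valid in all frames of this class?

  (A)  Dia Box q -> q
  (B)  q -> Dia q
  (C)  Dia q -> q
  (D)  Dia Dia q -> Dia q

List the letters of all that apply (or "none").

A reflexive relation is serial.
(A) the dual of axiom B: valid iff R is symmetric. Such an R need not be symmetric — not valid.
(B) the dual of axiom T: valid iff R is reflexive. Every such R is reflexive — valid.
(C) Dia q -> q (the converse of T) corresponds to R being a subset of the identity. Such an R need not be a subset of the identity, so not valid.
(D) Dia Dia q -> Dia q is the dual of axiom 4; it is valid on a frame exactly when R is transitive. Such an R need not be transitive, so not valid.

B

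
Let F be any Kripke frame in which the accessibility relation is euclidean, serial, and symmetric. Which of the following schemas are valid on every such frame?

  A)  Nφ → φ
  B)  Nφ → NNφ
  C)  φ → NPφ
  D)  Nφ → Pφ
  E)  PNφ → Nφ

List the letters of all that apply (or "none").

Serial, symmetric and euclidean together give transitive (from symmetry + euclidean) and then reflexive; the relation is an equivalence.
(A) axiom T: valid iff R is reflexive. Every such R is reflexive — valid.
(B) Nφ → NNφ is axiom 4, which corresponds to transitivity. Every such R is transitive — valid.
(C) φ → NPφ (axiom B) characterises the symmetric frames. Every such R is symmetric — valid.
(D) Nφ → Pφ is axiom D, which corresponds to seriality. Every such R is serial — valid.
(E) PNφ → Nφ is the dual of axiom 5, which corresponds to the euclidean property. Every such R is euclidean — valid.

A, B, C, D, E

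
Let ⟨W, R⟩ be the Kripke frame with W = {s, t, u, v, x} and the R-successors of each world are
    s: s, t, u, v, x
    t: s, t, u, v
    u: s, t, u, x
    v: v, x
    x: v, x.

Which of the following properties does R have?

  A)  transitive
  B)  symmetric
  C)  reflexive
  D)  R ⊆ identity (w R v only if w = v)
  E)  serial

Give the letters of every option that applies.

C, E

(A) not transitive: t R s and s R x but not t R x.
(B) not symmetric: s R v but not v R s.
(C) reflexive: each world relates to itself.
(D) not ⊆ identity: s R t with s ≠ t.
(E) serial: every world has an R-successor.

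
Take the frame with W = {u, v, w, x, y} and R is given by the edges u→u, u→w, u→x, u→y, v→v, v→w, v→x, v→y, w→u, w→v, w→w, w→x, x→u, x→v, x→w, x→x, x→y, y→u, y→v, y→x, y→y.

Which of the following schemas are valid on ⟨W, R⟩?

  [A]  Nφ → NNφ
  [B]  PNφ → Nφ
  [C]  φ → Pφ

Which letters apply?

R is reflexive: each world relates to itself.
R is not transitive: u R w and w R v but not u R v.
R is not euclidean: u R w and u R y but not w R y.
(A) axiom 4: valid iff R is transitive. R is not transitive — not valid.
(B) the dual of axiom 5: valid iff R is euclidean. R is not euclidean — not valid.
(C) the dual of axiom T: valid iff R is reflexive. R is reflexive — valid.

C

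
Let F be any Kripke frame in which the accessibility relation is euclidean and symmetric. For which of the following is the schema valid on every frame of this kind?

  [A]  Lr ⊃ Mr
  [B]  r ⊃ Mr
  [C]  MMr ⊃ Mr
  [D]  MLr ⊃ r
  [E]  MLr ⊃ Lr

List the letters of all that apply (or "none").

A symmetric euclidean relation is transitive (uRv and vRw give vRu by symmetry, then uRw by the euclidean condition, applied at v).
(A) axiom D: valid iff R is serial. Such an R need not be serial — not valid.
(B) r ⊃ Mr (the dual of axiom T) characterises the reflexive frames. Such an R need not be reflexive — not valid.
(C) MMr ⊃ Mr (the dual of axiom 4) characterises the transitive frames. Every such R is transitive — valid.
(D) the dual of axiom B: valid iff R is symmetric. Every such R is symmetric — valid.
(E) MLr ⊃ Lr is the dual of axiom 5, which corresponds to the euclidean property. Every such R is euclidean — valid.

C, D, E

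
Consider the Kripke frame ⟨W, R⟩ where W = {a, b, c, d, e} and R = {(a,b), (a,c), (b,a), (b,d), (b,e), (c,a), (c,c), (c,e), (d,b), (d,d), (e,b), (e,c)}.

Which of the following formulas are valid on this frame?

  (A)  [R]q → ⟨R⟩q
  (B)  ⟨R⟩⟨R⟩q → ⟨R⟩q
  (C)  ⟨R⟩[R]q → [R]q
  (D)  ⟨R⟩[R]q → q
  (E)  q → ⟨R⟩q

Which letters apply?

R is not reflexive: not a R a.
R is symmetric: every R-edge is matched by its reverse.
R is not transitive: a R b and b R a but not a R a.
R is not euclidean: a R b and a R c but not b R c.
R is serial: every world has an R-successor.
(A) [R]q → ⟨R⟩q (axiom D) characterises the serial frames. R is serial — valid.
(B) ⟨R⟩⟨R⟩q → ⟨R⟩q (the dual of axiom 4) characterises the transitive frames. R is not transitive — not valid.
(C) ⟨R⟩[R]q → [R]q (the dual of axiom 5) characterises the euclidean frames. R is not euclidean — not valid.
(D) ⟨R⟩[R]q → q is the dual of axiom B, which corresponds to symmetry. R is symmetric — valid.
(E) q → ⟨R⟩q (the dual of axiom T) characterises the reflexive frames. R is not reflexive — not valid.

A, D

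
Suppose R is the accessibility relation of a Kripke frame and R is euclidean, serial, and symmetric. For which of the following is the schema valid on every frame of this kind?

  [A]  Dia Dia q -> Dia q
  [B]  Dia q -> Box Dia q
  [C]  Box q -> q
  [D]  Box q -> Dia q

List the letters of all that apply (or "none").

Serial, symmetric and euclidean together give transitive (from symmetry + euclidean) and then reflexive; the relation is an equivalence.
(A) Dia Dia q -> Dia q is the dual of axiom 4, which corresponds to transitivity. Every such R is transitive — valid.
(B) Dia q -> Box Dia q (axiom 5) characterises the euclidean frames. Every such R is euclidean — valid.
(C) Box q -> q is axiom T, which corresponds to reflexivity. Every such R is reflexive — valid.
(D) Box q -> Dia q is axiom D; it is valid on a frame exactly when R is serial. Every such R is serial, so valid.

A, B, C, D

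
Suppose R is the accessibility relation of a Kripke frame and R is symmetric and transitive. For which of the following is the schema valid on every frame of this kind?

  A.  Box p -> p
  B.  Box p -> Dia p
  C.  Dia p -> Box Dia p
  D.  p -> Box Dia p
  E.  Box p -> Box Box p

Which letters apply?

A symmetric transitive relation is euclidean (uRv and uRw give vRu by symmetry, then vRw by transitivity).
(A) Box p -> p is axiom T; it is valid on a frame exactly when R is reflexive. Such an R need not be reflexive, so not valid.
(B) axiom D: valid iff R is serial. Such an R need not be serial — not valid.
(C) axiom 5: valid iff R is euclidean. Every such R is euclidean — valid.
(D) p -> Box Dia p is axiom B, which corresponds to symmetry. Every such R is symmetric — valid.
(E) Box p -> Box Box p is axiom 4; it is valid on a frame exactly when R is transitive. Every such R is transitive, so valid.

C, D, E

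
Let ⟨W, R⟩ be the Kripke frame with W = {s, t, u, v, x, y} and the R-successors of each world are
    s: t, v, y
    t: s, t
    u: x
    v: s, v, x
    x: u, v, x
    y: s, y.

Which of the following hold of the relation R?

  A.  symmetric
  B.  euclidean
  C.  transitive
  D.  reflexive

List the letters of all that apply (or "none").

A

(A) symmetric: every R-edge is matched by its reverse.
(B) not euclidean: s R t and s R v but not t R v.
(C) not transitive: s R t and t R s but not s R s.
(D) not reflexive: not s R s.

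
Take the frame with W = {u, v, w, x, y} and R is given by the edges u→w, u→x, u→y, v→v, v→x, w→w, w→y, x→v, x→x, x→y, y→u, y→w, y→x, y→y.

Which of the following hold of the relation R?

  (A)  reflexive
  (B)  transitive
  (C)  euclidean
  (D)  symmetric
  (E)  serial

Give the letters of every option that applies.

(A) not reflexive: not u R u.
(B) not transitive: u R x and x R v but not u R v.
(C) not euclidean: u R w and u R x but not w R x.
(D) not symmetric: u R w but not w R u.
(E) serial: every world has an R-successor.

E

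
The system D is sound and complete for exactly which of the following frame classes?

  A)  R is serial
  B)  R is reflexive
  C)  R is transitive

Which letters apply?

A

(A) D is sound and complete for exactly this class.
(B) this class determines T (= KT), not D.
(C) this class determines K4, not D.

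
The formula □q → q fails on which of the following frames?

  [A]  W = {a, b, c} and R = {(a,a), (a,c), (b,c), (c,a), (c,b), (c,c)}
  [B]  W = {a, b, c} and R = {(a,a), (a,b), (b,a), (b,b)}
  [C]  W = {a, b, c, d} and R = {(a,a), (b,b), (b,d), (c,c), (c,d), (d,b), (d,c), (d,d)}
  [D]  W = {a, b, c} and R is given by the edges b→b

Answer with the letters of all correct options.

The schema □q → q is axiom T; it is valid on a frame iff R is reflexive.
(A) R is not reflexive (not b R b), so the schema fails here.
(B) R is not reflexive (not c R c), so the schema fails here.
(C) R is reflexive (each world relates to itself), so the schema is valid here.
(D) R is not reflexive (not a R a), so the schema fails here.

A, B, D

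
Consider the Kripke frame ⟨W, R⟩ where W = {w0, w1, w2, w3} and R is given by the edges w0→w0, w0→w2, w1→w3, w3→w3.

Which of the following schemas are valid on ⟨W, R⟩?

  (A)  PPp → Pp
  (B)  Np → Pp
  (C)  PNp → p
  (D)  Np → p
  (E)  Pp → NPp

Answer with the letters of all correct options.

A

R is not reflexive: not w1 R w1.
R is not symmetric: w0 R w2 but not w2 R w0.
R is transitive: R is closed under composition.
R is not euclidean: w0 R w2 and w0 R w0 but not w2 R w0.
R is not serial: w2 has no R-successor.
(A) PPp → Pp is the dual of axiom 4; it is valid on a frame exactly when R is transitive. R is transitive, so valid.
(B) Np → Pp is axiom D; it is valid on a frame exactly when R is serial. R is not serial, so not valid.
(C) PNp → p (the dual of axiom B) characterises the symmetric frames. R is not symmetric — not valid.
(D) axiom T: valid iff R is reflexive. R is not reflexive — not valid.
(E) axiom 5: valid iff R is euclidean. R is not euclidean — not valid.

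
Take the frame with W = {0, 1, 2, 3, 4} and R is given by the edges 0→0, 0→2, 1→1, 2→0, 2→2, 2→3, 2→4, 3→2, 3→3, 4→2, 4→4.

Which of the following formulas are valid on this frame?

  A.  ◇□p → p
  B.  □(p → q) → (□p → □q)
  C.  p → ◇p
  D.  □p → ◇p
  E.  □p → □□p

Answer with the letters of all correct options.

A, B, C, D

R is reflexive: each world relates to itself.
R is symmetric: every R-edge is matched by its reverse.
R is not transitive: 0 R 2 and 2 R 3 but not 0 R 3.
R is serial: every world has an R-successor.
(A) ◇□p → p is the dual of axiom B, which corresponds to symmetry. R is symmetric — valid.
(B) this is just K, valid on every normal frame.
(C) p → ◇p is the dual of axiom T; it is valid on a frame exactly when R is reflexive. R is reflexive, so valid.
(D) □p → ◇p is axiom D, which corresponds to seriality. R is serial — valid.
(E) □p → □□p is axiom 4, which corresponds to transitivity. R is not transitive — not valid.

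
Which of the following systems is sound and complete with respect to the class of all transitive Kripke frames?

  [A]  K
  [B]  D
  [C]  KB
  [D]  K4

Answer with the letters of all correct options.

(A) K is determined by the class of arbitrary frames.
(B) D is determined by the class of serial frames.
(C) KB is determined by the class of symmetric frames.
(D) K4 is determined by exactly this class.

D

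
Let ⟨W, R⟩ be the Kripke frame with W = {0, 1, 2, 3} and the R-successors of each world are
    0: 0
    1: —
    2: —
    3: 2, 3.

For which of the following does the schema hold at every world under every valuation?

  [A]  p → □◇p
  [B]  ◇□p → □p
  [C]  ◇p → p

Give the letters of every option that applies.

none

R is not symmetric: 3 R 2 but not 2 R 3.
R is not euclidean: 3 R 2 and 3 R 3 but not 2 R 3.
R is not a subset of the identity: 3 R 2 with 3 ≠ 2.
(A) p → □◇p (axiom B) characterises the symmetric frames. R is not symmetric — not valid.
(B) the dual of axiom 5: valid iff R is euclidean. R is not euclidean — not valid.
(C) ◇p → p (the converse of T) corresponds to R being a subset of the identity. Here R ⊄ identity, so not valid.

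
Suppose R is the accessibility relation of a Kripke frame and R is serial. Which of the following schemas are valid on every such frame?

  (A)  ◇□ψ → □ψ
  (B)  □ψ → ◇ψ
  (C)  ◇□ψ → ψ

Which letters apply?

(A) ◇□ψ → □ψ is the dual of axiom 5; it is valid on a frame exactly when R is euclidean. Such an R need not be euclidean, so not valid.
(B) □ψ → ◇ψ (axiom D) characterises the serial frames. Every such R is serial — valid.
(C) ◇□ψ → ψ is the dual of axiom B; it is valid on a frame exactly when R is symmetric. Such an R need not be symmetric, so not valid.

B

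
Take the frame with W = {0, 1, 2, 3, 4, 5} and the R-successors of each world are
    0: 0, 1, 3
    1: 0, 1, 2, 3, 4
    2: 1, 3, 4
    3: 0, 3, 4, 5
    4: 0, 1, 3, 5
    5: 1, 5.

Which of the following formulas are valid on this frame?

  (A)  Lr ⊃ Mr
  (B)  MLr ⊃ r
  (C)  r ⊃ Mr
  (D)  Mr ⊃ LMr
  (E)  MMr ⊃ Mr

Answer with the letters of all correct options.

R is not reflexive: not 2 R 2.
R is not symmetric: 1 R 3 but not 3 R 1.
R is not transitive: 0 R 1 and 1 R 2 but not 0 R 2.
R is not euclidean: 0 R 3 and 0 R 1 but not 3 R 1.
R is serial: every world has an R-successor.
(A) Lr ⊃ Mr (axiom D) characterises the serial frames. R is serial — valid.
(B) the dual of axiom B: valid iff R is symmetric. R is not symmetric — not valid.
(C) r ⊃ Mr is the dual of axiom T; it is valid on a frame exactly when R is reflexive. R is not reflexive, so not valid.
(D) Mr ⊃ LMr is axiom 5, which corresponds to the euclidean property. R is not euclidean — not valid.
(E) MMr ⊃ Mr is the dual of axiom 4, which corresponds to transitivity. R is not transitive — not valid.

A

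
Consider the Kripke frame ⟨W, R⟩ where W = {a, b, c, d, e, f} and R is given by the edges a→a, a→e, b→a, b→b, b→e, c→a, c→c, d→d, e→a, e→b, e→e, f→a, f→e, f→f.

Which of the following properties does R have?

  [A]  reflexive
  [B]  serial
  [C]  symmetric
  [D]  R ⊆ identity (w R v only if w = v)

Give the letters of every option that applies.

(A) reflexive: each world relates to itself.
(B) serial: every world has an R-successor.
(C) not symmetric: b R a but not a R b.
(D) not ⊆ identity: a R e with a ≠ e.

A, B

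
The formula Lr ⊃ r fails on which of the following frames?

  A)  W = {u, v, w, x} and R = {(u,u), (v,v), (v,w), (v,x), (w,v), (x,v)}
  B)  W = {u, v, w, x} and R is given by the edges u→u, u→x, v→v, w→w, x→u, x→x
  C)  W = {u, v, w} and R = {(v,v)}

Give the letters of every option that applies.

The schema Lr ⊃ r is axiom T; it is valid on a frame iff R is reflexive.
(A) R is not reflexive (not w R w), so the schema fails here.
(B) R is reflexive (each world relates to itself), so the schema is valid here.
(C) R is not reflexive (not u R u), so the schema fails here.

A, C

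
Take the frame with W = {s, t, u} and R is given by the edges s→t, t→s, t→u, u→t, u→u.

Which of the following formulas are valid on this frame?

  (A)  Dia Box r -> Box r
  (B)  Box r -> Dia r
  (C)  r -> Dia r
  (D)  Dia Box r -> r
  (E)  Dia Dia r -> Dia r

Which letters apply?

B, D

R is not reflexive: not s R s.
R is symmetric: every R-edge is matched by its reverse.
R is not transitive: s R t and t R s but not s R s.
R is not euclidean: t R s and t R u but not s R u.
R is serial: every world has an R-successor.
(A) Dia Box r -> Box r is the dual of axiom 5, which corresponds to the euclidean property. R is not euclidean — not valid.
(B) axiom D: valid iff R is serial. R is serial — valid.
(C) r -> Dia r is the dual of axiom T; it is valid on a frame exactly when R is reflexive. R is not reflexive, so not valid.
(D) Dia Box r -> r is the dual of axiom B, which corresponds to symmetry. R is symmetric — valid.
(E) the dual of axiom 4: valid iff R is transitive. R is not transitive — not valid.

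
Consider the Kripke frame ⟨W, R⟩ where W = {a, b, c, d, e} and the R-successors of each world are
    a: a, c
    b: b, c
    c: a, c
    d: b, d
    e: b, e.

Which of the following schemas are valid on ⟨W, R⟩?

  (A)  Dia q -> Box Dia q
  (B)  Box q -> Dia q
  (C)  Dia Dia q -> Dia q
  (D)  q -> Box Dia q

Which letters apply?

R is not symmetric: b R c but not c R b.
R is not transitive: b R c and c R a but not b R a.
R is not euclidean: b R c and b R b but not c R b.
R is serial: every world has an R-successor.
(A) Dia q -> Box Dia q is axiom 5, which corresponds to the euclidean property. R is not euclidean — not valid.
(B) Box q -> Dia q (axiom D) characterises the serial frames. R is serial — valid.
(C) Dia Dia q -> Dia q is the dual of axiom 4; it is valid on a frame exactly when R is transitive. R is not transitive, so not valid.
(D) q -> Box Dia q is axiom B; it is valid on a frame exactly when R is symmetric. R is not symmetric, so not valid.

B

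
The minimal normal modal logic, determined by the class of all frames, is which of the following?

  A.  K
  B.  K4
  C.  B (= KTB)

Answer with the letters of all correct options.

(A) K is determined by exactly this class.
(B) K4 is determined by the class of transitive frames.
(C) B (= KTB) is determined by the class of reflexive and symmetric frames.

A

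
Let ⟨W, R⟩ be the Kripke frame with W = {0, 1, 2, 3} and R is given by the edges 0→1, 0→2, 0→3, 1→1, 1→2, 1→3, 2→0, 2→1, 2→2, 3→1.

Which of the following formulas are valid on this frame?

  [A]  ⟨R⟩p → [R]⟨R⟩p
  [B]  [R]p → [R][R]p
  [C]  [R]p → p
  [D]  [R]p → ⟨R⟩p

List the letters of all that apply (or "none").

R is not reflexive: not 0 R 0.
R is not transitive: 0 R 2 and 2 R 0 but not 0 R 0.
R is not euclidean: 0 R 2 and 0 R 3 but not 2 R 3.
R is serial: every world has an R-successor.
(A) ⟨R⟩p → [R]⟨R⟩p is axiom 5; it is valid on a frame exactly when R is euclidean. R is not euclidean, so not valid.
(B) [R]p → [R][R]p (axiom 4) characterises the transitive frames. R is not transitive — not valid.
(C) axiom T: valid iff R is reflexive. R is not reflexive — not valid.
(D) [R]p → ⟨R⟩p is axiom D, which corresponds to seriality. R is serial — valid.

D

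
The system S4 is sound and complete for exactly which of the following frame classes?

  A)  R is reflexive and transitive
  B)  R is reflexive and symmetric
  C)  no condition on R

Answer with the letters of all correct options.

(A) S4 is sound and complete for exactly this class.
(B) this class determines B (= KTB), not S4.
(C) this class determines K, not S4.

A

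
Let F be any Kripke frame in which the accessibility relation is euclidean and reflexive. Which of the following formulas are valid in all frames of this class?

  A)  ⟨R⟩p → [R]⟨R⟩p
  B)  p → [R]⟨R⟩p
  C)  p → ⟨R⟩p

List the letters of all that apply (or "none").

A, B, C

A reflexive euclidean relation is also symmetric (from wRw and wRv the euclidean condition gives vRw) and hence transitive; it is an equivalence relation.
(A) ⟨R⟩p → [R]⟨R⟩p (axiom 5) characterises the euclidean frames. Every such R is euclidean — valid.
(B) p → [R]⟨R⟩p is axiom B; it is valid on a frame exactly when R is symmetric. Every such R is symmetric, so valid.
(C) p → ⟨R⟩p is the dual of axiom T; it is valid on a frame exactly when R is reflexive. Every such R is reflexive, so valid.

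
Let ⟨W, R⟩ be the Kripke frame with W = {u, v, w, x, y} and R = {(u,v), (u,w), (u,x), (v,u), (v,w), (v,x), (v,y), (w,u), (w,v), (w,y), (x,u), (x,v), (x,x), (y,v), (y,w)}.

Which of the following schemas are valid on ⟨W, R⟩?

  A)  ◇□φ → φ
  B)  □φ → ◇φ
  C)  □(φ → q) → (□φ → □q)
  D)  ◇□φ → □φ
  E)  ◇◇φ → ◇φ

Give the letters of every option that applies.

R is symmetric: every R-edge is matched by its reverse.
R is not transitive: u R v and v R u but not u R u.
R is not euclidean: u R w and u R x but not w R x.
R is serial: every world has an R-successor.
(A) ◇□φ → φ is the dual of axiom B; it is valid on a frame exactly when R is symmetric. R is symmetric, so valid.
(B) □φ → ◇φ (axiom D) characterises the serial frames. R is serial — valid.
(C) □(φ → q) → (□φ → □q) is the K axiom; it holds on all frames — valid.
(D) ◇□φ → □φ is the dual of axiom 5, which corresponds to the euclidean property. R is not euclidean — not valid.
(E) ◇◇φ → ◇φ (the dual of axiom 4) characterises the transitive frames. R is not transitive — not valid.

A, B, C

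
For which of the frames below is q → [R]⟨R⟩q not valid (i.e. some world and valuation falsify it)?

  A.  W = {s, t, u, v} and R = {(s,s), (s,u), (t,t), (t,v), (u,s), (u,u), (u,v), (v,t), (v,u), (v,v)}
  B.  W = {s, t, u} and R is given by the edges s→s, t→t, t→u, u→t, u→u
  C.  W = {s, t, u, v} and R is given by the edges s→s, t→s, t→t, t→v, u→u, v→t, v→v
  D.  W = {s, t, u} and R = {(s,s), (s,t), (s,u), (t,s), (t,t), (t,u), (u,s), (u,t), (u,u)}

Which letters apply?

The schema q → [R]⟨R⟩q is axiom B; it is valid on a frame iff R is symmetric.
(A) R is symmetric (every R-edge is matched by its reverse), so the schema is valid here.
(B) R is symmetric (every R-edge is matched by its reverse), so the schema is valid here.
(C) R is not symmetric (t R s but not s R t), so the schema fails here.
(D) R is symmetric (every R-edge is matched by its reverse), so the schema is valid here.

C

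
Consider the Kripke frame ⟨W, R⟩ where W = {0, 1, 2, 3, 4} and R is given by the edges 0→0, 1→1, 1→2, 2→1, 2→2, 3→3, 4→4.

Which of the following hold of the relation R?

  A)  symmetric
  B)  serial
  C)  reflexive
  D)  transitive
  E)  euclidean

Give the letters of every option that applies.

(A) symmetric: every R-edge is matched by its reverse.
(B) serial: every world has an R-successor.
(C) reflexive: each world relates to itself.
(D) transitive: R is closed under composition.
(E) euclidean: any two R-successors of the same world are R-related.

A, B, C, D, E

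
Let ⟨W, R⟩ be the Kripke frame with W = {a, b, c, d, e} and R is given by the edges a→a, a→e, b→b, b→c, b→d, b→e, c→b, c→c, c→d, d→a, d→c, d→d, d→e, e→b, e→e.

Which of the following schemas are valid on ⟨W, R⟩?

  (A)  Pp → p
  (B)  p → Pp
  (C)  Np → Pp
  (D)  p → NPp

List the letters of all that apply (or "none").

R is reflexive: each world relates to itself.
R is not symmetric: a R e but not e R a.
R is serial: every world has an R-successor.
R is not a subset of the identity: a R e with a ≠ e.
(A) Pp → p (the converse of T) corresponds to R being a subset of the identity. Here R ⊄ identity, so not valid.
(B) p → Pp (the dual of axiom T) characterises the reflexive frames. R is reflexive — valid.
(C) axiom D: valid iff R is serial. R is serial — valid.
(D) p → NPp is axiom B; it is valid on a frame exactly when R is symmetric. R is not symmetric, so not valid.

B, C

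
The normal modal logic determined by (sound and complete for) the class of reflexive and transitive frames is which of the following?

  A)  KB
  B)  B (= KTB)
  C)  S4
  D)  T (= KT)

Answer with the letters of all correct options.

C

(A) KB is determined by the class of symmetric frames.
(B) B (= KTB) is determined by the class of reflexive and symmetric frames.
(C) S4 is determined by exactly this class.
(D) T (= KT) is determined by the class of reflexive frames.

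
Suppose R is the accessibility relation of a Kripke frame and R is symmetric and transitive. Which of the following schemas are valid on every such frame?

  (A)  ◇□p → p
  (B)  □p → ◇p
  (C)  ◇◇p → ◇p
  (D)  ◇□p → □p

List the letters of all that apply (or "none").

A symmetric transitive relation is euclidean (uRv and uRw give vRu by symmetry, then vRw by transitivity).
(A) ◇□p → p is the dual of axiom B, which corresponds to symmetry. Every such R is symmetric — valid.
(B) □p → ◇p (axiom D) characterises the serial frames. Such an R need not be serial — not valid.
(C) ◇◇p → ◇p is the dual of axiom 4, which corresponds to transitivity. Every such R is transitive — valid.
(D) the dual of axiom 5: valid iff R is euclidean. Every such R is euclidean — valid.

A, C, D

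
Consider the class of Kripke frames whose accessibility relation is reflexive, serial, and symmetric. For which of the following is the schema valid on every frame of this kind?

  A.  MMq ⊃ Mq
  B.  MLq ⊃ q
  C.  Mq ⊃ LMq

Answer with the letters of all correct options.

(A) MMq ⊃ Mq (the dual of axiom 4) characterises the transitive frames. Such an R need not be transitive — not valid.
(B) MLq ⊃ q is the dual of axiom B; it is valid on a frame exactly when R is symmetric. Every such R is symmetric, so valid.
(C) Mq ⊃ LMq (axiom 5) characterises the euclidean frames. Such an R need not be euclidean — not valid.

B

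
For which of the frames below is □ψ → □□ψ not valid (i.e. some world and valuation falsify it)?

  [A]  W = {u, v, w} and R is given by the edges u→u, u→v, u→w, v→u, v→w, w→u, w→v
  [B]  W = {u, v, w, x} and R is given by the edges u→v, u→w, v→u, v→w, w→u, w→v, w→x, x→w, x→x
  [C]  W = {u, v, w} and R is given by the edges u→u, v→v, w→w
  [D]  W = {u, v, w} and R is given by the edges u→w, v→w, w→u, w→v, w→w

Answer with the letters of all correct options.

The schema □ψ → □□ψ is axiom 4; it is valid on a frame iff R is transitive.
(A) R is not transitive (v R u and u R v but not v R v), so the schema fails here.
(B) R is not transitive (u R v and v R u but not u R u), so the schema fails here.
(C) R is transitive (R is closed under composition), so the schema is valid here.
(D) R is not transitive (u R w and w R u but not u R u), so the schema fails here.

A, B, D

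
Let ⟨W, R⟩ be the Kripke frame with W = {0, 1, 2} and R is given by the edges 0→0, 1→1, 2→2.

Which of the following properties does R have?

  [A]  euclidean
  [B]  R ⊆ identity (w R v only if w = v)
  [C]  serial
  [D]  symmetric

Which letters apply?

A, B, C, D

(A) euclidean: any two R-successors of the same world are R-related.
(B) ⊆ identity: every R-edge is a self-loop.
(C) serial: every world has an R-successor.
(D) symmetric: every R-edge is matched by its reverse.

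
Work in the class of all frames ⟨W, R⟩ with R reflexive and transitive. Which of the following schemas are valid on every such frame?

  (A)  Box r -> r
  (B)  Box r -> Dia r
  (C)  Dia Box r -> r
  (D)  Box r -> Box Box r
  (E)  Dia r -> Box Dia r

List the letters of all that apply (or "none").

A, B, D

Reflexive relations are serial.
(A) Box r -> r (axiom T) characterises the reflexive frames. Every such R is reflexive — valid.
(B) Box r -> Dia r is axiom D, which corresponds to seriality. Every such R is serial — valid.
(C) the dual of axiom B: valid iff R is symmetric. Such an R need not be symmetric — not valid.
(D) Box r -> Box Box r (axiom 4) characterises the transitive frames. Every such R is transitive — valid.
(E) Dia r -> Box Dia r is axiom 5; it is valid on a frame exactly when R is euclidean. Such an R need not be euclidean, so not valid.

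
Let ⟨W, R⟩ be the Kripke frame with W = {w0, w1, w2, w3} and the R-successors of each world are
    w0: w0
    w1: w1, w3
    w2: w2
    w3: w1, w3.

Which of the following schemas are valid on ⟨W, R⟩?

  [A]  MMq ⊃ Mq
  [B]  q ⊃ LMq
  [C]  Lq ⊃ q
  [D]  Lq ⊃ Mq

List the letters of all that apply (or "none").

R is reflexive: each world relates to itself.
R is symmetric: every R-edge is matched by its reverse.
R is transitive: R is closed under composition.
R is serial: every world has an R-successor.
(A) MMq ⊃ Mq is the dual of axiom 4, which corresponds to transitivity. R is transitive — valid.
(B) q ⊃ LMq (axiom B) characterises the symmetric frames. R is symmetric — valid.
(C) Lq ⊃ q is axiom T, which corresponds to reflexivity. R is reflexive — valid.
(D) axiom D: valid iff R is serial. R is serial — valid.

A, B, C, D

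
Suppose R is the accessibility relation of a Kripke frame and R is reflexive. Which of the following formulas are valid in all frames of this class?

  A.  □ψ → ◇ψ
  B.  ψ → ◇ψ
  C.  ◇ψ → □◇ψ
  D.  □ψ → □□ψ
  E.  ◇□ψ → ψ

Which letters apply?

A reflexive relation is serial.
(A) □ψ → ◇ψ is axiom D; it is valid on a frame exactly when R is serial. Every such R is serial, so valid.
(B) the dual of axiom T: valid iff R is reflexive. Every such R is reflexive — valid.
(C) ◇ψ → □◇ψ (axiom 5) characterises the euclidean frames. Such an R need not be euclidean — not valid.
(D) □ψ → □□ψ (axiom 4) characterises the transitive frames. Such an R need not be transitive — not valid.
(E) ◇□ψ → ψ (the dual of axiom B) characterises the symmetric frames. Such an R need not be symmetric — not valid.

A, B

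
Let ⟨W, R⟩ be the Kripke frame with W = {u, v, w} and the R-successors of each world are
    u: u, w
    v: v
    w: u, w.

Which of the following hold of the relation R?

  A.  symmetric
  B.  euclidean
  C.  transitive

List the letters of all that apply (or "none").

(A) symmetric: every R-edge is matched by its reverse.
(B) euclidean: any two R-successors of the same world are R-related.
(C) transitive: R is closed under composition.

A, B, C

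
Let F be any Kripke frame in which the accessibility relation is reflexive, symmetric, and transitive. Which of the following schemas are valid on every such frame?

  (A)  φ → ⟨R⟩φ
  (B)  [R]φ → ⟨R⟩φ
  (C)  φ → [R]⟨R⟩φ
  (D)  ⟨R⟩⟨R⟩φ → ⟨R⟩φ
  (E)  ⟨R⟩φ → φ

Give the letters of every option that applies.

A, B, C, D

A relation that is reflexive, symmetric, and transitive is also euclidean and serial.
(A) φ → ⟨R⟩φ is the dual of axiom T; it is valid on a frame exactly when R is reflexive. Every such R is reflexive, so valid.
(B) axiom D: valid iff R is serial. Every such R is serial — valid.
(C) φ → [R]⟨R⟩φ is axiom B, which corresponds to symmetry. Every such R is symmetric — valid.
(D) the dual of axiom 4: valid iff R is transitive. Every such R is transitive — valid.
(E) ⟨R⟩φ → φ is valid only on frames where every R-edge is a self-loop. Such an R need not be a subset of the identity — not valid.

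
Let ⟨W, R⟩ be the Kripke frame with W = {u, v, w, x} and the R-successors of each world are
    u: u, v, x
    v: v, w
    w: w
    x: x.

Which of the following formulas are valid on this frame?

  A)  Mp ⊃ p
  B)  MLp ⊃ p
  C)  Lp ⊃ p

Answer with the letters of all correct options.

C

R is reflexive: each world relates to itself.
R is not symmetric: u R v but not v R u.
R is not a subset of the identity: u R v with u ≠ v.
(A) Mp ⊃ p (the converse of T) corresponds to R being a subset of the identity. Here R ⊄ identity, so not valid.
(B) MLp ⊃ p is the dual of axiom B, which corresponds to symmetry. R is not symmetric — not valid.
(C) Lp ⊃ p (axiom T) characterises the reflexive frames. R is reflexive — valid.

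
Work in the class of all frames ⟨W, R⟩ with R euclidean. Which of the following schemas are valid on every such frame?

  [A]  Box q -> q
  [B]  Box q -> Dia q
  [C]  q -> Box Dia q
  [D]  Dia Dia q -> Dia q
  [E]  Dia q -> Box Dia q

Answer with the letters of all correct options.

E

(A) axiom T: valid iff R is reflexive. Such an R need not be reflexive — not valid.
(B) Box q -> Dia q is axiom D; it is valid on a frame exactly when R is serial. Such an R need not be serial, so not valid.
(C) q -> Box Dia q is axiom B, which corresponds to symmetry. Such an R need not be symmetric — not valid.
(D) Dia Dia q -> Dia q is the dual of axiom 4; it is valid on a frame exactly when R is transitive. Such an R need not be transitive, so not valid.
(E) Dia q -> Box Dia q (axiom 5) characterises the euclidean frames. Every such R is euclidean — valid.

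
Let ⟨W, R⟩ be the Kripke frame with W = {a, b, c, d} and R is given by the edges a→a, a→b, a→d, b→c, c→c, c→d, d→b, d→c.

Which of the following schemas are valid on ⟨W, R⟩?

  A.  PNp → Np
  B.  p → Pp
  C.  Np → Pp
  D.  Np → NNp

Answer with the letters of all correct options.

C

R is not reflexive: not b R b.
R is not transitive: a R b and b R c but not a R c.
R is not euclidean: a R b and a R a but not b R a.
R is serial: every world has an R-successor.
(A) PNp → Np is the dual of axiom 5; it is valid on a frame exactly when R is euclidean. R is not euclidean, so not valid.
(B) the dual of axiom T: valid iff R is reflexive. R is not reflexive — not valid.
(C) Np → Pp (axiom D) characterises the serial frames. R is serial — valid.
(D) axiom 4: valid iff R is transitive. R is not transitive — not valid.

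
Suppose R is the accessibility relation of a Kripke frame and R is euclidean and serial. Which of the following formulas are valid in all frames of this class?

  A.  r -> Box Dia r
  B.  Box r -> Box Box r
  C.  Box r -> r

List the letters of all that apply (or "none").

(A) r -> Box Dia r (axiom B) characterises the symmetric frames. Such an R need not be symmetric — not valid.
(B) Box r -> Box Box r is axiom 4, which corresponds to transitivity. Such an R need not be transitive — not valid.
(C) axiom T: valid iff R is reflexive. Such an R need not be reflexive — not valid.

none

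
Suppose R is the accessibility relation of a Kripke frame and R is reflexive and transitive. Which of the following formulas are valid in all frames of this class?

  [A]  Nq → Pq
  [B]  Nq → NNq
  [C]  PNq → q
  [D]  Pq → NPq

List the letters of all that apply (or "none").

A, B

Reflexive relations are serial.
(A) Nq → Pq is axiom D, which corresponds to seriality. Every such R is serial — valid.
(B) Nq → NNq is axiom 4, which corresponds to transitivity. Every such R is transitive — valid.
(C) PNq → q is the dual of axiom B; it is valid on a frame exactly when R is symmetric. Such an R need not be symmetric, so not valid.
(D) Pq → NPq (axiom 5) characterises the euclidean frames. Such an R need not be euclidean — not valid.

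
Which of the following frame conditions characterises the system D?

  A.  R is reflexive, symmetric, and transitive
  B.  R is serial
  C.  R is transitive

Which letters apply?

(A) this class determines S5, not D.
(B) D is sound and complete for exactly this class.
(C) this class determines K4, not D.

B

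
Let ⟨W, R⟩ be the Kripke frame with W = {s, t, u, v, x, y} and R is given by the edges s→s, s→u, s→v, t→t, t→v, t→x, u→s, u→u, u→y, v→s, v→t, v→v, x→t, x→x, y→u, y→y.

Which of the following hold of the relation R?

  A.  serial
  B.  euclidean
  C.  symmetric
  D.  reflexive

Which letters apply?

A, C, D

(A) serial: every world has an R-successor.
(B) not euclidean: s R u and s R v but not u R v.
(C) symmetric: every R-edge is matched by its reverse.
(D) reflexive: each world relates to itself.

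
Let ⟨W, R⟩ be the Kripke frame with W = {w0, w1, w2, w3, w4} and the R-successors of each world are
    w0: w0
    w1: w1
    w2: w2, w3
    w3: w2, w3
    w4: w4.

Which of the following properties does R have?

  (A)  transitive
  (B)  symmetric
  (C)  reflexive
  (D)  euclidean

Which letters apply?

(A) transitive: R is closed under composition.
(B) symmetric: every R-edge is matched by its reverse.
(C) reflexive: each world relates to itself.
(D) euclidean: any two R-successors of the same world are R-related.

A, B, C, D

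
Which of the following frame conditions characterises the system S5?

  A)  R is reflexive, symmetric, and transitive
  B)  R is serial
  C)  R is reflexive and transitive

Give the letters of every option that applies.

A

(A) S5 is sound and complete for exactly this class.
(B) this class determines D, not S5.
(C) this class determines S4, not S5.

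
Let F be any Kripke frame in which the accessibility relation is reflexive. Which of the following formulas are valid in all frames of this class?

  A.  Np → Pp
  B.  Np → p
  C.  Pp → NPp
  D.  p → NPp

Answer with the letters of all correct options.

A, B

A reflexive relation is serial.
(A) Np → Pp (axiom D) characterises the serial frames. Every such R is serial — valid.
(B) axiom T: valid iff R is reflexive. Every such R is reflexive — valid.
(C) Pp → NPp (axiom 5) characterises the euclidean frames. Such an R need not be euclidean — not valid.
(D) p → NPp (axiom B) characterises the symmetric frames. Such an R need not be symmetric — not valid.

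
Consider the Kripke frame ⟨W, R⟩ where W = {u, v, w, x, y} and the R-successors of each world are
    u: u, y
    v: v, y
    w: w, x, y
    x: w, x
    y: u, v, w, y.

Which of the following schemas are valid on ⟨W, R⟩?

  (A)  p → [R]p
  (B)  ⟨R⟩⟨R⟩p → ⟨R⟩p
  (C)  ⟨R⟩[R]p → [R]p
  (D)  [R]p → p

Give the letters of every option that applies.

D

R is reflexive: each world relates to itself.
R is not transitive: u R y and y R v but not u R v.
R is not euclidean: w R x and w R y but not x R y.
R is not a subset of the identity: u R y with u ≠ y.
(A) p → [R]p (equivalent to ◇p→p) corresponds to R being a subset of the identity. Here R ⊄ identity, so not valid.
(B) ⟨R⟩⟨R⟩p → ⟨R⟩p is the dual of axiom 4, which corresponds to transitivity. R is not transitive — not valid.
(C) ⟨R⟩[R]p → [R]p is the dual of axiom 5; it is valid on a frame exactly when R is euclidean. R is not euclidean, so not valid.
(D) [R]p → p is axiom T; it is valid on a frame exactly when R is reflexive. R is reflexive, so valid.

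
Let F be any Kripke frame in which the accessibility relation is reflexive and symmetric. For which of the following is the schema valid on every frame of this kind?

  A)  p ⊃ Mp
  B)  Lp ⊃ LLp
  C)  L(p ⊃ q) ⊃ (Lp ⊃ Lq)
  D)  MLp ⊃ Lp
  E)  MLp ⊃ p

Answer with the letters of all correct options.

A, C, E

Reflexive relations are serial.
(A) the dual of axiom T: valid iff R is reflexive. Every such R is reflexive — valid.
(B) Lp ⊃ LLp is axiom 4; it is valid on a frame exactly when R is transitive. Such an R need not be transitive, so not valid.
(C) this is just K, valid on every normal frame.
(D) the dual of axiom 5: valid iff R is euclidean. Such an R need not be euclidean — not valid.
(E) the dual of axiom B: valid iff R is symmetric. Every such R is symmetric — valid.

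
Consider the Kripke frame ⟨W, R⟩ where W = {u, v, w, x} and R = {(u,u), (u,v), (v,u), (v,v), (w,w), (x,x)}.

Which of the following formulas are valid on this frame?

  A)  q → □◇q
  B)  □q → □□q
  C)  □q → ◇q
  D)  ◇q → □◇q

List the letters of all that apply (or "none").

A, B, C, D

R is symmetric: every R-edge is matched by its reverse.
R is transitive: R is closed under composition.
R is euclidean: any two R-successors of the same world are R-related.
R is serial: every world has an R-successor.
(A) q → □◇q is axiom B; it is valid on a frame exactly when R is symmetric. R is symmetric, so valid.
(B) □q → □□q is axiom 4, which corresponds to transitivity. R is transitive — valid.
(C) axiom D: valid iff R is serial. R is serial — valid.
(D) ◇q → □◇q (axiom 5) characterises the euclidean frames. R is euclidean — valid.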